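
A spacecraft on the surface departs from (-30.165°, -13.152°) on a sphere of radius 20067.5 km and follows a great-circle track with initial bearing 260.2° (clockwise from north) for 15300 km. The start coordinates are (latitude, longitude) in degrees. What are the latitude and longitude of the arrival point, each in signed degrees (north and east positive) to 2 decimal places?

-27.71°, -63.40°

Angular distance δ = d/R = 15300/20067.5 = 0.76243 rad; initial bearing θ = 4.5413 rad.
sin φ₂ = sin φ₁ cos δ + cos φ₁ sin δ cos θ = (-0.5025)(0.7232) + (0.8646)(0.6907)(-0.1702) = -0.4650, so φ₂ = -27.71°.
Δλ = atan2(sin θ sin δ cos φ₁, cos δ − sin φ₁ sin φ₂) = atan2(-0.5884, 0.4895) = -50.244°.
λ₂ = -13.152° − 50.244° = -63.40°.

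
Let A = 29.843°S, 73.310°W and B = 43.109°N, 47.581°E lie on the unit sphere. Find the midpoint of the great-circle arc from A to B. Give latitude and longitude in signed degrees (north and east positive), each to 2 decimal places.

13.12°, -21.49°

The central angle between A and B is δ = 2.2985 rad.
With f = 0.5, the slerp weights are sin((1−f)δ)/sin δ = 1.2220 and sin(fδ)/sin δ = 1.2220.
Weighted sum of the unit vectors: (1.2220)·(0.2491,-0.8309,-0.4976) + (1.2220)·(0.4925,0.5389,0.6834) = (0.9062, -0.3567, 0.2270).
Converting back: φ = atan2(z, √(x²+y²)) = 13.12°, λ = atan2(y, x) = -21.49°.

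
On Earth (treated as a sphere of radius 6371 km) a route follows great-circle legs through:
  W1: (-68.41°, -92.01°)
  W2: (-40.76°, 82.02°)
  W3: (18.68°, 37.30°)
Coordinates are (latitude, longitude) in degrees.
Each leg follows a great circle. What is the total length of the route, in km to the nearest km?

15927 km

Leg W1→W2: central angle 1.2346 rad, distance 7865.7 km.
Leg W2→W3: central angle 1.2653 rad, distance 8061.3 km.
Total: 7865.7 + 8061.3 ≈ 15927 km.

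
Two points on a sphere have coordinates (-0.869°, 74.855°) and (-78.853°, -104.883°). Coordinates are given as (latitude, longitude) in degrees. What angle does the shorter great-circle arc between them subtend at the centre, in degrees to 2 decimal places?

100.28°

Let φ₁ = -0.0152 rad, φ₂ = -1.3762 rad, and Δλ = -3.1370 rad.
Haversine: a = sin²(Δφ/2) + cos φ₁ cos φ₂ sin²(Δλ/2) = 0.3959 + (0.9999)(0.1933)(1.0000) = 0.58921.
Central angle c = 2·arcsin(√a) = 1.75018 rad.
So the angular separation is 100.28°.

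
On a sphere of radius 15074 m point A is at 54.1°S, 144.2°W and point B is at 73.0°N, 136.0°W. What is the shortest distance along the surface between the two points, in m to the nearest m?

With latitudes φ₁ = -54.100°, φ₂ = 73.000° and longitude difference Δλ = 8.200°:
Haversine: a = sin²(Δφ/2) + cos φ₁ cos φ₂ sin²(Δλ/2) = 0.8016 + (0.5864)(0.2924)(0.0051) = 0.80248.
Central angle c = 2·arcsin(√a) = 2.22051 rad.
Distance = R·c = 15074 × 2.2205 ≈ 33472 m.

33472 m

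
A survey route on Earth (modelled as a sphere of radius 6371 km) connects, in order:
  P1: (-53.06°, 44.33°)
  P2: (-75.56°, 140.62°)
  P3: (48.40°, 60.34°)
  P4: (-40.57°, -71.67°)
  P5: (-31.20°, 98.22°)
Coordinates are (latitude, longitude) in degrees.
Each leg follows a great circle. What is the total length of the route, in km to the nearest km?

Leg P1→P2: central angle 0.7112 rad, distance 4530.9 km.
Leg P2→P3: central angle 2.3409 rad, distance 14914.0 km.
Leg P3→P4: central angle 2.5390 rad, distance 16176.0 km.
Leg P4→P5: central angle 1.8784 rad, distance 11967.1 km.
Total: 4530.9 + 14914.0 + 16176.0 + 11967.1 ≈ 47588 km.

47588 km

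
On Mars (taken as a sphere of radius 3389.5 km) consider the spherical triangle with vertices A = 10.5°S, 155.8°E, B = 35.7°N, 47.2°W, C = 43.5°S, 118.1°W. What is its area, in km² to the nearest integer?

30811635 km²

Side lengths (central angles): a = 1.7813, b = 1.3960, c = 2.5706 rad; semiperimeter s = 2.8739.
By l'Huilier's theorem, tan(E/4) = √[tan(s/2) tan((s−a)/2) tan((s−b)/2) tan((s−c)/2)], giving spherical excess E = 2.6819 rad.
Area = E·R² = 2.6819 × (3389.5)² ≈ 30811635 km².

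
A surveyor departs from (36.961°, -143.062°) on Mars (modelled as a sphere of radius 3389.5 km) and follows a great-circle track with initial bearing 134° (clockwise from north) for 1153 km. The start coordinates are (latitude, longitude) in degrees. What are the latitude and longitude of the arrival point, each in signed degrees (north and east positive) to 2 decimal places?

22.43°, -128.01°

Angular distance δ = d/R = 1153/3389.5 = 0.34017 rad; initial bearing θ = 2.3387 rad.
sin φ₂ = sin φ₁ cos δ + cos φ₁ sin δ cos θ = (0.6013)(0.9427) + (0.7990)(0.3336)(-0.6947) = 0.3816, so φ₂ = 22.43°.
Δλ = atan2(sin θ sin δ cos φ₁, cos δ − sin φ₁ sin φ₂) = atan2(0.1918, 0.7132) = 15.050°.
λ₂ = -143.062° + 15.050° = -128.01°.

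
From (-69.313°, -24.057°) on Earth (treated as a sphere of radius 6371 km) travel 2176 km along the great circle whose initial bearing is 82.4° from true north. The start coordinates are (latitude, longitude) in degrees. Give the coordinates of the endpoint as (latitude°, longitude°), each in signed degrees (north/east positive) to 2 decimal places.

-59.98°, 17.52°

Angular distance δ = d/R = 2176/6371 = 0.34155 rad; initial bearing θ = 1.4382 rad.
sin φ₂ = sin φ₁ cos δ + cos φ₁ sin δ cos θ = (-0.9355)(0.9422) + (0.3533)(0.3349)(0.1323) = -0.8658, so φ₂ = -59.98°.
Δλ = atan2(sin θ sin δ cos φ₁, cos δ − sin φ₁ sin φ₂) = atan2(0.1173, 0.1322) = 41.573°.
λ₂ = -24.057° + 41.573° = 17.52°.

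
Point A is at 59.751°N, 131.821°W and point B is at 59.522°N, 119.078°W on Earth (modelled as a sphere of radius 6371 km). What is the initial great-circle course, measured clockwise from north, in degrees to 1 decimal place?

86.5°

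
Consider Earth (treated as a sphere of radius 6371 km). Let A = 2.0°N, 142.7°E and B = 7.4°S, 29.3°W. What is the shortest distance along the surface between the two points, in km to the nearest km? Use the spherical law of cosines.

18945 km

In radians: φ₁ = 0.0349, φ₂ = -0.1292, Δλ = -172.000° = -3.0020 rad.
cos c = sin φ₁ sin φ₂ + cos φ₁ cos φ₂ cos Δλ = (0.0349)(-0.1288) + (0.9994)(0.9917)(-0.9903) = -0.98592,
so c = arccos(-0.98592) = 2.97357 rad.
Distance = R·c = 6371 × 2.9736 ≈ 18945 km.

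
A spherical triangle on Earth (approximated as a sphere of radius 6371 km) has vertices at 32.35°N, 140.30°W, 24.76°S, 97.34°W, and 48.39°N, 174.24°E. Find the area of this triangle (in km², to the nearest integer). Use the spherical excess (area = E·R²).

Side lengths (central angles): a = 1.8718, b = 0.6542, c = 1.2267 rad; semiperimeter s = 1.8764.
By l'Huilier's theorem, tan(E/4) = √[tan(s/2) tan((s−a)/2) tan((s−b)/2) tan((s−c)/2)], giving spherical excess E = 0.1080 rad.
Area = E·R² = 0.1080 × (6371)² ≈ 4382542 km².

4382542 km²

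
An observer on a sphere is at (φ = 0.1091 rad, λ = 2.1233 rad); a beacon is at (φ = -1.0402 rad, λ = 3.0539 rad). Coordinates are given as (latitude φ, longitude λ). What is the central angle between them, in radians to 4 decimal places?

Let φ₁ = 0.1091 rad, φ₂ = -1.0402 rad, and Δλ = 0.9306 rad.
Haversine: a = sin²(Δφ/2) + cos φ₁ cos φ₂ sin²(Δλ/2) = 0.2954 + (0.9941)(0.5060)(0.2013) = 0.39671.
Central angle c = 2·arcsin(√a) = 1.36272 rad.
So the angular separation is 1.3627 rad.

1.3627 rad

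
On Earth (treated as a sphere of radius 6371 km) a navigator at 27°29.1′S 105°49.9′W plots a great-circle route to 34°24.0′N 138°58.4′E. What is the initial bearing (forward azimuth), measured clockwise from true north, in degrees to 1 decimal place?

294.4°

Δλ = -115.195° = -2.0105 rad.
y = sin Δλ · cos φ₂ = (-0.9049)(0.8251) = -0.7466
x = cos φ₁ sin φ₂ − sin φ₁ cos φ₂ cos Δλ = (0.8871)(0.5650) − (-0.4615)(0.8251)(-0.4257) = 0.3391
θ = atan2(y, x) = -65.57°; adding 360° gives 294.4°.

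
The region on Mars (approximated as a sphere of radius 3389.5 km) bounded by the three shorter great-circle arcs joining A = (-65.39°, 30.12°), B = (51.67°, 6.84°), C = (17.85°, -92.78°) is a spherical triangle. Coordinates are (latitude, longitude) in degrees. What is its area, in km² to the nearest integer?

Side lengths (central angles): a = 1.4285, b = 2.0875, c = 2.0668 rad; semiperimeter s = 2.7914.
By l'Huilier's theorem, tan(E/4) = √[tan(s/2) tan((s−a)/2) tan((s−b)/2) tan((s−c)/2)], giving spherical excess E = 2.6962 rad.
Area = E·R² = 2.6962 × (3389.5)² ≈ 30976107 km².

30976107 km²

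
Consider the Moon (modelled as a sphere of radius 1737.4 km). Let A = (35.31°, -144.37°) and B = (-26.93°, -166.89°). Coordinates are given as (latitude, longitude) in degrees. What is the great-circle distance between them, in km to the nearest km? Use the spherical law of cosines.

In radians: φ₁ = 0.6163, φ₂ = -0.4700, Δλ = -22.520° = -0.3930 rad.
cos c = sin φ₁ sin φ₂ + cos φ₁ cos φ₂ cos Δλ = (0.5780)(-0.4529) + (0.8160)(0.8916)(0.9237) = 0.41029,
so c = arccos(0.41029) = 1.14802 rad.
Distance = R·c = 1737.4 × 1.1480 ≈ 1995 km.

1995 km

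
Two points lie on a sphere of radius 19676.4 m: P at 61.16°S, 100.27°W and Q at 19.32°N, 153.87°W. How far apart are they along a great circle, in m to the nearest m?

With latitudes φ₁ = -61.160°, φ₂ = 19.320° and longitude difference Δλ = -53.600°:
Haversine: a = sin²(Δφ/2) + cos φ₁ cos φ₂ sin²(Δλ/2) = 0.4173 + (0.4824)(0.9437)(0.2033) = 0.50984.
Central angle c = 2·arcsin(√a) = 1.59048 rad.
Distance = R·c = 19676.4 × 1.5905 ≈ 31295 m.

31295 m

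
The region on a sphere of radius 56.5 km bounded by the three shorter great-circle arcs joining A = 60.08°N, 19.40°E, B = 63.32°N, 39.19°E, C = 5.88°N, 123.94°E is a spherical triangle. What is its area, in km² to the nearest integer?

Side lengths (central angles): a = 1.4380, b = 1.6066, c = 0.1724 rad; semiperimeter s = 1.6085.
By l'Huilier's theorem, tan(E/4) = √[tan(s/2) tan((s−a)/2) tan((s−b)/2) tan((s−c)/2)], giving spherical excess E = 0.0345 rad.
Area = E·R² = 0.0345 × (56.5)² ≈ 110 km².

110 km²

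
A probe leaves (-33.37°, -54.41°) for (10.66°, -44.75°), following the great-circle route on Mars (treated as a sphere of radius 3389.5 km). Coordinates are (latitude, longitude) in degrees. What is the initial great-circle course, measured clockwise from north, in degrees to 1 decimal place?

Δλ = 9.660° = 0.1686 rad.
y = sin Δλ · cos φ₂ = (0.1678)(0.9827) = 0.1649
x = cos φ₁ sin φ₂ − sin φ₁ cos φ₂ cos Δλ = (0.8351)(0.1850) − (-0.5500)(0.9827)(0.9858) = 0.6874
θ = atan2(y, x) = 13.49°, so the bearing is 13.5°.

13.5°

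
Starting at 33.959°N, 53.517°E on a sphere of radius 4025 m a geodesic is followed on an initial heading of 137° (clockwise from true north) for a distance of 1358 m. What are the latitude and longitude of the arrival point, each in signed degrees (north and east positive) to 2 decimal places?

Angular distance δ = d/R = 1358/4025 = 0.33739 rad; initial bearing θ = 2.3911 rad.
sin φ₂ = sin φ₁ cos δ + cos φ₁ sin δ cos θ = (0.5586)(0.9436) + (0.8294)(0.3310)(-0.7314) = 0.3263, so φ₂ = 19.04°.
Δλ = atan2(sin θ sin δ cos φ₁, cos δ − sin φ₁ sin φ₂) = atan2(0.1873, 0.7613) = 13.818°.
λ₂ = 53.517° + 13.818° = 67.33°.

19.04°, 67.33°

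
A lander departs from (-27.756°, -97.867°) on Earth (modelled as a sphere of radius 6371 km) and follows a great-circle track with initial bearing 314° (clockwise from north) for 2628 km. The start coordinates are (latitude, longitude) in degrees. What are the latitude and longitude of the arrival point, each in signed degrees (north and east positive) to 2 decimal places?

Angular distance δ = d/R = 2628/6371 = 0.41249 rad; initial bearing θ = 5.4803 rad.
sin φ₂ = sin φ₁ cos δ + cos φ₁ sin δ cos θ = (-0.4657)(0.9161) + (0.8849)(0.4009)(0.6947) = -0.1802, so φ₂ = -10.38°.
Δλ = atan2(sin θ sin δ cos φ₁, cos δ − sin φ₁ sin φ₂) = atan2(-0.2552, 0.8322) = -17.048°.
λ₂ = -97.867° − 17.048° = -114.92°.

-10.38°, -114.92°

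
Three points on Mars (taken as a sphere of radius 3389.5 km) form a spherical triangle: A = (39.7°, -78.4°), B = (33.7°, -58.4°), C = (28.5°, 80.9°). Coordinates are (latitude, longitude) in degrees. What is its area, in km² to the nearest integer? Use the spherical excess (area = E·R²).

4678541 km²

Side lengths (central angles): a = 1.8646, b = 1.9047, c = 0.2980 rad; semiperimeter s = 2.0336.
By l'Huilier's theorem, tan(E/4) = √[tan(s/2) tan((s−a)/2) tan((s−b)/2) tan((s−c)/2)], giving spherical excess E = 0.4072 rad.
Area = E·R² = 0.4072 × (3389.5)² ≈ 4678541 km².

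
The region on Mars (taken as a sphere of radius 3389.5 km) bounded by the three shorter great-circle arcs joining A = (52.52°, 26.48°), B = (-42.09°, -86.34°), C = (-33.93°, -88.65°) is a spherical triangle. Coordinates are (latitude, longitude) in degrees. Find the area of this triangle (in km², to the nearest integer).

Side lengths (central angles): a = 0.1459, b = 2.2881, c = 2.3561 rad; semiperimeter s = 2.3951.
By l'Huilier's theorem, tan(E/4) = √[tan(s/2) tan((s−a)/2) tan((s−b)/2) tan((s−c)/2)], giving spherical excess E = 0.2978 rad.
Area = E·R² = 0.2978 × (3389.5)² ≈ 3421580 km².

3421580 km²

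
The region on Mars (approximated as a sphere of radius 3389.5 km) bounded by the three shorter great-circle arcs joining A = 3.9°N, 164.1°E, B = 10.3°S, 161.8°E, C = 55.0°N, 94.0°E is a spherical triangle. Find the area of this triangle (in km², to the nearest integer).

1645836 km²

Side lengths (central angles): a = 1.5040, b = 1.3176, c = 0.2510 rad; semiperimeter s = 1.5363.
By l'Huilier's theorem, tan(E/4) = √[tan(s/2) tan((s−a)/2) tan((s−b)/2) tan((s−c)/2)], giving spherical excess E = 0.1433 rad.
Area = E·R² = 0.1433 × (3389.5)² ≈ 1645836 km².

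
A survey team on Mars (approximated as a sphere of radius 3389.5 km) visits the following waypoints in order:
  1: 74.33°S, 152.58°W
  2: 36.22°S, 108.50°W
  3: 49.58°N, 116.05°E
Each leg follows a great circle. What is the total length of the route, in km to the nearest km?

11171 km

Leg 1→2: central angle 0.7591 rad, distance 2573.0 km.
Leg 2→3: central angle 2.5368 rad, distance 8598.5 km.
Total: 2573.0 + 8598.5 ≈ 11171 km.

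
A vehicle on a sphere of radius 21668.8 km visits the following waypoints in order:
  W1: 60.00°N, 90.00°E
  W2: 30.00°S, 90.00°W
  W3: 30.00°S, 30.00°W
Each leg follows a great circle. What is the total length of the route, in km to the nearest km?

Leg W1→W2: central angle 2.6180 rad, distance 56728.8 km.
Leg W2→W3: central angle 0.8957 rad, distance 19408.0 km.
Total: 56728.8 + 19408.0 ≈ 76137 km.

76137 km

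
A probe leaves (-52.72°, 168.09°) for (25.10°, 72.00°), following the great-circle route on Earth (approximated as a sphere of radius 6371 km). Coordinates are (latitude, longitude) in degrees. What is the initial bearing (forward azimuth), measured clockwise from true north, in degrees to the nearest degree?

281°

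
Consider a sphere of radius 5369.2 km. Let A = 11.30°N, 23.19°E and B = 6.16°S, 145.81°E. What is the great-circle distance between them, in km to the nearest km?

11539 km

In radians: φ₁ = 0.1972, φ₂ = -0.1075, Δλ = 122.620° = 2.1401 rad.
Haversine: a = sin²(Δφ/2) + cos φ₁ cos φ₂ sin²(Δλ/2) = 0.0230 + (0.9806)(0.9942)(0.7695) = 0.77329.
Central angle c = 2·arcsin(√a) = 2.14908 rad.
Distance = R·c = 5369.2 × 2.1491 ≈ 11539 km.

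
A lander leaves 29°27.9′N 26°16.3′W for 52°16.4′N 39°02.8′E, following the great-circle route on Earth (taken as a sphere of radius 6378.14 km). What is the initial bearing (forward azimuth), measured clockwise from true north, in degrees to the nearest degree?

45°

Δλ = 65.318° = 1.1400 rad.
y = sin Δλ · cos φ₂ = (0.9086)(0.6119) = 0.5560
x = cos φ₁ sin φ₂ − sin φ₁ cos φ₂ cos Δλ = (0.8707)(0.7909) − (0.4919)(0.6119)(0.4176) = 0.5630
θ = atan2(y, x) = 44.64°, so the bearing is 45°.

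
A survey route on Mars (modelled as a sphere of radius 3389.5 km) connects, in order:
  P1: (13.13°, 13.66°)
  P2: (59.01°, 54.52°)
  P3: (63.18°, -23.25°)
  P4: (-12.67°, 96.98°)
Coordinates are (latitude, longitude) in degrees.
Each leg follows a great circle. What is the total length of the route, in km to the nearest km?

12135 km

Leg P1→P2: central angle 0.9594 rad, distance 3252.1 km.
Leg P2→P3: central angle 0.6194 rad, distance 2099.3 km.
Leg P3→P4: central angle 2.0013 rad, distance 6783.6 km.
Total: 3252.1 + 2099.3 + 6783.6 ≈ 12135 km.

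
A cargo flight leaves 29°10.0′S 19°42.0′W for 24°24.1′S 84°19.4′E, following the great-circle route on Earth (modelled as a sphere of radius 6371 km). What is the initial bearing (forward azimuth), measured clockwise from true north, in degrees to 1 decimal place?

117.9°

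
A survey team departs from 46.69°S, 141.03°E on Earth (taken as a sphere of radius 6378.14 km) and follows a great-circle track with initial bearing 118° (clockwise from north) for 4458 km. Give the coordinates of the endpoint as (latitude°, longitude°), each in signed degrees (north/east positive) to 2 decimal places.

Angular distance δ = d/R = 4458/6378.14 = 0.69895 rad; initial bearing θ = 2.0595 rad.
sin φ₂ = sin φ₁ cos δ + cos φ₁ sin δ cos θ = (-0.7277)(0.7655) + (0.6859)(0.6434)(-0.4695) = -0.7642, so φ₂ = -49.84°.
Δλ = atan2(sin θ sin δ cos φ₁, cos δ − sin φ₁ sin φ₂) = atan2(0.3897, 0.2094) = 61.746°.
λ₂ = 141.030° + 61.746° = 202.78° → -157.22° after wrapping to (−180°, 180°].

-49.84°, -157.22°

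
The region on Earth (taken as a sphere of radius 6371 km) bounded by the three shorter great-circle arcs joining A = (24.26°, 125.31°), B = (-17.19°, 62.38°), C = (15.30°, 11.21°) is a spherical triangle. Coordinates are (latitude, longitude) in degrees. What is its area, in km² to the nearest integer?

36557667 km²

Side lengths (central angles): a = 1.0474, b = 1.8242, c = 1.2923 rad; semiperimeter s = 2.0819.
By l'Huilier's theorem, tan(E/4) = √[tan(s/2) tan((s−a)/2) tan((s−b)/2) tan((s−c)/2)], giving spherical excess E = 0.9007 rad.
Area = E·R² = 0.9007 × (6371)² ≈ 36557667 km².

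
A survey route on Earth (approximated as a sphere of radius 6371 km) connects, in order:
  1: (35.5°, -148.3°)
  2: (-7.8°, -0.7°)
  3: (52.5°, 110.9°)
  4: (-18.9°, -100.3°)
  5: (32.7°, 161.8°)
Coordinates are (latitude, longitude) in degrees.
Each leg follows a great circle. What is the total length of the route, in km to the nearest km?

54906 km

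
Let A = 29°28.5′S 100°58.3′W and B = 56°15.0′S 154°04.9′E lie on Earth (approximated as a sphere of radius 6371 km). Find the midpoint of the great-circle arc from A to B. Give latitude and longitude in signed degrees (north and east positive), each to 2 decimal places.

-55.67°, -137.40°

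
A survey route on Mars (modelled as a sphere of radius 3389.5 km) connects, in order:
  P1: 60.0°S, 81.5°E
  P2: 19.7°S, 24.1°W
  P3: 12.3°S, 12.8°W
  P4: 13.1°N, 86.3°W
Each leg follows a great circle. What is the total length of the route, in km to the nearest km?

10104 km

Leg P1→P2: central angle 1.4047 rad, distance 4761.2 km.
Leg P2→P3: central angle 0.2292 rad, distance 777.0 km.
Leg P3→P4: central angle 1.3469 rad, distance 4565.5 km.
Total: 4761.2 + 777.0 + 4565.5 ≈ 10104 km.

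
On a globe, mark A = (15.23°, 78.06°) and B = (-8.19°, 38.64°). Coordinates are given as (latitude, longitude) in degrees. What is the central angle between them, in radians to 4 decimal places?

In radians: φ₁ = 0.2658, φ₂ = -0.1429, Δλ = -39.420° = -0.6880 rad.
cos c = sin φ₁ sin φ₂ + cos φ₁ cos φ₂ cos Δλ = (0.2627)(-0.1425) + (0.9649)(0.9898)(0.7725) = 0.70036,
so c = arccos(0.70036) = 0.79490 rad.
So the angular separation is 0.7949 rad.

0.7949 rad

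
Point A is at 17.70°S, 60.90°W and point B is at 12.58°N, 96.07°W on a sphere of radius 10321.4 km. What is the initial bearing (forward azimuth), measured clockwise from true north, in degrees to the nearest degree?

309°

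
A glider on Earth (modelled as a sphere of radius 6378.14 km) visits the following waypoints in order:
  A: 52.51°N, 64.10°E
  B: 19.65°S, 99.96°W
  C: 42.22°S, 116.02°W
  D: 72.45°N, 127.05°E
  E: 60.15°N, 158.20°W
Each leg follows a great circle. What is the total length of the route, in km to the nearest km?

Leg A→B: central angle 2.5287 rad, distance 16128.1 km.
Leg B→C: central angle 0.4597 rad, distance 2931.9 km.
Leg C→D: central angle 2.4066 rad, distance 15349.7 km.
Leg D→E: central angle 0.5228 rad, distance 3334.3 km.
Total: 16128.1 + 2931.9 + 15349.7 + 3334.3 ≈ 37744 km.

37744 km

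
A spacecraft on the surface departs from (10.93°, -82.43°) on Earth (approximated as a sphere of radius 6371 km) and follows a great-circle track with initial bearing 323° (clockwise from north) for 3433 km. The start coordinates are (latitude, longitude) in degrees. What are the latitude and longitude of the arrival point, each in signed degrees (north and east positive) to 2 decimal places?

34.41°, -104.41°

Angular distance δ = d/R = 3433/6371 = 0.53885 rad; initial bearing θ = 5.6374 rad.
sin φ₂ = sin φ₁ cos δ + cos φ₁ sin δ cos θ = (0.1896)(0.8583) + (0.9819)(0.5131)(0.7986) = 0.5651, so φ₂ = 34.41°.
Δλ = atan2(sin θ sin δ cos φ₁, cos δ − sin φ₁ sin φ₂) = atan2(-0.3032, 0.7511) = -21.983°.
λ₂ = -82.430° − 21.983° = -104.41°.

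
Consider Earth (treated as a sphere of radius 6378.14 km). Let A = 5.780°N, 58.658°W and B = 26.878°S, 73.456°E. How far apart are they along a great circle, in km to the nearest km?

With latitudes φ₁ = 5.780°, φ₂ = -26.878° and longitude difference Δλ = 132.114°:
Haversine: a = sin²(Δφ/2) + cos φ₁ cos φ₂ sin²(Δλ/2) = 0.0790 + (0.9949)(0.8920)(0.8353) = 0.82033.
Central angle c = 2·arcsin(√a) = 2.26614 rad.
Distance = R·c = 6378.14 × 2.2661 ≈ 14454 km.

14454 km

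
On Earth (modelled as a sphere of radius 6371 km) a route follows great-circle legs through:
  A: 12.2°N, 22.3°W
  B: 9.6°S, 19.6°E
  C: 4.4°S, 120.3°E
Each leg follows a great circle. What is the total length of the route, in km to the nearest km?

16320 km

Leg A→B: central angle 0.8202 rad, distance 5225.5 km.
Leg B→C: central angle 1.7414 rad, distance 11094.2 km.
Total: 5225.5 + 11094.2 ≈ 16320 km.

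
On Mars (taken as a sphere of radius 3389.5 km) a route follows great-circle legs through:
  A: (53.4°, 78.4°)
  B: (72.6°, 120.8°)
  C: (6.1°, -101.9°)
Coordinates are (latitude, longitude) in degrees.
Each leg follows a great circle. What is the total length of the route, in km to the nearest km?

7268 km

Leg A→B: central angle 0.4562 rad, distance 1546.2 km.
Leg B→C: central angle 1.6882 rad, distance 5722.1 km.
Total: 1546.2 + 5722.1 ≈ 7268 km.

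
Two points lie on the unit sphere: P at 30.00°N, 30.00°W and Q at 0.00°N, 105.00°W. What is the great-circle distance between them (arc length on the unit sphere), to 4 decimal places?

In radians: φ₁ = 0.5236, φ₂ = 0.0000, Δλ = -75.000° = -1.3090 rad.
cos c = sin φ₁ sin φ₂ + cos φ₁ cos φ₂ cos Δλ = (0.5000)(0.0000) + (0.8660)(1.0000)(0.2588) = 0.22414,
so c = arccos(0.22414) = 1.34473 rad.
On the unit sphere the arc length equals the central angle: 1.3447.

1.3447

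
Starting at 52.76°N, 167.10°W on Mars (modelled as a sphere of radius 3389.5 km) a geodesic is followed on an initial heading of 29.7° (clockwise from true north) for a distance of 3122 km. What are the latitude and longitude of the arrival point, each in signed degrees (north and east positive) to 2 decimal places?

64.18°, -52.03°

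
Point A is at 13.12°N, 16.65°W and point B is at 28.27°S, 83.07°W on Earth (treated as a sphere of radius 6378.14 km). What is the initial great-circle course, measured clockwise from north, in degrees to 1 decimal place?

236.2°

With φ₁ = 0.2290, φ₂ = -0.4934, Δλ = -1.1592 rad, the forward-azimuth formula gives
θ = atan2( sin Δλ cos φ₂ , cos φ₁ sin φ₂ − sin φ₁ cos φ₂ cos Δλ ) = atan2(-0.8072, -0.5412) = -123.84°.
Adding 360° brings this into [0°, 360°): 236.2°.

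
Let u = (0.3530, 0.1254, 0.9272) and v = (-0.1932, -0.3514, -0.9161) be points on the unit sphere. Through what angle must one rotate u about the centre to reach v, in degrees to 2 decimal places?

164.08°

u·v = -0.9617; |u| = 1.0000, |v| = 1.0000.
cos θ = (u·v)/(|u||v|) = -0.9616, so θ = 164.08°.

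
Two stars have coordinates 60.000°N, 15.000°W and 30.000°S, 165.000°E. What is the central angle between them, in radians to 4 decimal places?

2.6180 rad

Let φ₁ = 1.0472 rad, φ₂ = -0.5236 rad, and Δλ = -3.1416 rad.
Haversine: a = sin²(Δφ/2) + cos φ₁ cos φ₂ sin²(Δλ/2) = 0.5000 + (0.5000)(0.8660)(1.0000) = 0.93301.
Central angle c = 2·arcsin(√a) = 2.61799 rad.
So the angular separation is 2.6180 rad.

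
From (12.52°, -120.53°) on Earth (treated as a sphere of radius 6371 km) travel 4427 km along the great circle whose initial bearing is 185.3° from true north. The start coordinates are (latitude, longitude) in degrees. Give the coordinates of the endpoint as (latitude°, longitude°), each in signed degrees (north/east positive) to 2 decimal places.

-27.12°, -124.34°

Angular distance δ = d/R = 4427/6371 = 0.69487 rad; initial bearing θ = 3.2341 rad.
sin φ₂ = sin φ₁ cos δ + cos φ₁ sin δ cos θ = (0.2168)(0.7681) + (0.9762)(0.6403)(-0.9957) = -0.4559, so φ₂ = -27.12°.
Δλ = atan2(sin θ sin δ cos φ₁, cos δ − sin φ₁ sin φ₂) = atan2(-0.0577, 0.8670) = -3.810°.
λ₂ = -120.530° − 3.810° = -124.34°.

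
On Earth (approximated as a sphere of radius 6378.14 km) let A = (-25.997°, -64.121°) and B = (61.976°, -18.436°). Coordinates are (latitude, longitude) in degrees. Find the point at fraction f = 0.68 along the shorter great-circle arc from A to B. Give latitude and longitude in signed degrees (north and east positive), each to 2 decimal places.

35.36°, -42.13°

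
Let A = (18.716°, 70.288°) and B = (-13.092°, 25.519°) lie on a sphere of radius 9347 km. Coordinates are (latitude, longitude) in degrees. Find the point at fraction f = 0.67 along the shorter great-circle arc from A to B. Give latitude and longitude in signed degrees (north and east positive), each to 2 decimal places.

-2.51°, 40.18°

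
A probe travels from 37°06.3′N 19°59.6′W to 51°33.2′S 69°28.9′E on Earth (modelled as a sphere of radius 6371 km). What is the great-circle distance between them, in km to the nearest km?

13110 km

Let φ₁ = 0.6476 rad, φ₂ = -0.8998 rad, and Δλ = 1.5616 rad.
Haversine: a = sin²(Δφ/2) + cos φ₁ cos φ₂ sin²(Δλ/2) = 0.4883 + (0.7975)(0.6218)(0.4954) = 0.73397.
Central angle c = 2·arcsin(√a) = 2.05775 rad.
Distance = R·c = 6371 × 2.0577 ≈ 13110 km.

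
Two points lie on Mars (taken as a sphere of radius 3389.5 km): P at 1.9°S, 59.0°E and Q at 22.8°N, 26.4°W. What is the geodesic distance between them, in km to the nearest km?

With latitudes φ₁ = -1.900°, φ₂ = 22.800° and longitude difference Δλ = -85.400°:
cos c = sin φ₁ sin φ₂ + cos φ₁ cos φ₂ cos Δλ = (-0.0332)(0.3875) + (0.9995)(0.9219)(0.0802) = 0.06104,
so c = arccos(0.06104) = 1.50971 rad.
Distance = R·c = 3389.5 × 1.5097 ≈ 5117 km.

5117 km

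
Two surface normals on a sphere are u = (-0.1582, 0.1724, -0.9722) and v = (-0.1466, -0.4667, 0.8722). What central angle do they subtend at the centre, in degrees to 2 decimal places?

u·v = -0.9052; |u| = 1.0000, |v| = 1.0000.
cos θ = (u·v)/(|u||v|) = -0.9052, so θ = 154.86°.

154.86°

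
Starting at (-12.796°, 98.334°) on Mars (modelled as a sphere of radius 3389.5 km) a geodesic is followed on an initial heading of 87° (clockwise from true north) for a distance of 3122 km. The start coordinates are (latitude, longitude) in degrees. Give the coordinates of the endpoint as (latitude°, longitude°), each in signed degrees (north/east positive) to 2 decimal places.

-5.36°, 151.34°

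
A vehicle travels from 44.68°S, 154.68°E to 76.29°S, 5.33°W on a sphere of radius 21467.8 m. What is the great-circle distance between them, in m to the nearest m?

In radians: φ₁ = -0.7798, φ₂ = -1.3315, Δλ = -160.010° = -2.7927 rad.
cos c = sin φ₁ sin φ₂ + cos φ₁ cos φ₂ cos Δλ = (-0.7031)(-0.9715) + (0.7110)(0.2370)(-0.9398) = 0.52474,
so c = arccos(0.52474) = 1.01838 rad.
Distance = R·c = 21467.8 × 1.0184 ≈ 21862 m.

21862 m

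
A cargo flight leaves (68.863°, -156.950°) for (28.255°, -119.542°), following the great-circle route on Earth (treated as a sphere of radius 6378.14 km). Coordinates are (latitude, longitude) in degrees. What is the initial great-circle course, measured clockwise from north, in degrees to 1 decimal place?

Δλ = 37.408° = 0.6529 rad.
y = sin Δλ · cos φ₂ = (0.6075)(0.8808) = 0.5351
x = cos φ₁ sin φ₂ − sin φ₁ cos φ₂ cos Δλ = (0.3606)(0.4734) − (0.9327)(0.8808)(0.7943) = -0.4819
θ = atan2(y, x) = 132.01°, so the bearing is 132.0°.

132.0°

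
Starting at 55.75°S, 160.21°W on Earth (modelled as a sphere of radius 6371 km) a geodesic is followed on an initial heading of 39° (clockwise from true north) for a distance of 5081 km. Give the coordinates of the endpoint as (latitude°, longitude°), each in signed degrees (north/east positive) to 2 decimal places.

-15.33°, -132.37°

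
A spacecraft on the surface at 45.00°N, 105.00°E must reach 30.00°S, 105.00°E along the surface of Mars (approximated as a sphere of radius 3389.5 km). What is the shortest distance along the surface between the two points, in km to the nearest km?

In radians: φ₁ = 0.7854, φ₂ = -0.5236, Δλ = 0.000° = 0.0000 rad.
Haversine: a = sin²(Δφ/2) + cos φ₁ cos φ₂ sin²(Δλ/2) = 0.3706 + (0.7071)(0.8660)(0.0000) = 0.37059.
Central angle c = 2·arcsin(√a) = 1.30900 rad.
Distance = R·c = 3389.5 × 1.3090 ≈ 4437 km.

4437 km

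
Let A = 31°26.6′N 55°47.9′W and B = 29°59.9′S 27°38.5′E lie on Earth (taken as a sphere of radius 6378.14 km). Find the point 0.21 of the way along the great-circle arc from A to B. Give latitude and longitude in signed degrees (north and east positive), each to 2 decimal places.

19.76°, -36.33°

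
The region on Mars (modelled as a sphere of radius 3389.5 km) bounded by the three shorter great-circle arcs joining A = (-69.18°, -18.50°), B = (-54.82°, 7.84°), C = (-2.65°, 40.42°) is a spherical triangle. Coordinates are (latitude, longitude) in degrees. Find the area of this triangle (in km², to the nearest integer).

Side lengths (central angles): a = 1.0207, b = 1.3423, c = 0.3255 rad; semiperimeter s = 1.3443.
By l'Huilier's theorem, tan(E/4) = √[tan(s/2) tan((s−a)/2) tan((s−b)/2) tan((s−c)/2)], giving spherical excess E = 0.0336 rad.
Area = E·R² = 0.0336 × (3389.5)² ≈ 386211 km².

386211 km²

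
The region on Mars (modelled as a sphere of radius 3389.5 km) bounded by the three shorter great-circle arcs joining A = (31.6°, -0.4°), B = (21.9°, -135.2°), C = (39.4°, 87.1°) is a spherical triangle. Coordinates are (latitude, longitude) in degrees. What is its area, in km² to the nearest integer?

Side lengths (central angles): a = 1.8687, b = 1.2011, c = 1.9406 rad; semiperimeter s = 2.5052.
By l'Huilier's theorem, tan(E/4) = √[tan(s/2) tan((s−a)/2) tan((s−b)/2) tan((s−c)/2)], giving spherical excess E = 1.7595 rad.
Area = E·R² = 1.7595 × (3389.5)² ≈ 20214489 km².

20214489 km²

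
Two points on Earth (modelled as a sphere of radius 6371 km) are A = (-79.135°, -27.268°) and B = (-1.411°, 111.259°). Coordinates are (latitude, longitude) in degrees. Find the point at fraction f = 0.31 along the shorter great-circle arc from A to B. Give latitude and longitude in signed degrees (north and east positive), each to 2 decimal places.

The central angle between A and B is δ = 1.6881 rad.
With f = 0.31, the slerp weights are sin((1−f)δ)/sin δ = 0.9251 and sin(fδ)/sin δ = 0.5032.
Weighted sum of the unit vectors: (0.9251)·(0.1675,-0.0864,-0.9821) + (0.5032)·(-0.3625,0.9317,-0.0246) = (-0.0274, 0.3889, -0.9209).
Converting back: φ = atan2(z, √(x²+y²)) = -67.05°, λ = atan2(y, x) = 94.03°.

-67.05°, 94.03°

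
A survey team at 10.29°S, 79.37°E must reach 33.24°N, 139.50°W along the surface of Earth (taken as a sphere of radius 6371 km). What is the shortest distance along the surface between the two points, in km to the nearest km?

15302 km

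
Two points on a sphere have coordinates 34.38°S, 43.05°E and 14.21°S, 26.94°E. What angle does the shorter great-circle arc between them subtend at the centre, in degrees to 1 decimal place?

24.9°

In radians: φ₁ = -0.6000, φ₂ = -0.2480, Δλ = -16.110° = -0.2812 rad.
cos c = sin φ₁ sin φ₂ + cos φ₁ cos φ₂ cos Δλ = (-0.5647)(-0.2455) + (0.8253)(0.9694)(0.9607) = 0.90726,
so c = arccos(0.90726) = 0.43408 rad.
So the angular separation is 24.9°.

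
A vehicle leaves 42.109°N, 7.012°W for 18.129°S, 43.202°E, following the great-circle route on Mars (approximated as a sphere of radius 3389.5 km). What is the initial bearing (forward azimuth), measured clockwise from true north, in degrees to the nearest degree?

With φ₁ = 0.7349, φ₂ = -0.3164, Δλ = 0.8764 rad, the forward-azimuth formula gives
θ = atan2( sin Δλ cos φ₂ , cos φ₁ sin φ₂ − sin φ₁ cos φ₂ cos Δλ ) = atan2(0.7303, -0.6386) = 131.17°.
So the initial bearing is 131°.

131°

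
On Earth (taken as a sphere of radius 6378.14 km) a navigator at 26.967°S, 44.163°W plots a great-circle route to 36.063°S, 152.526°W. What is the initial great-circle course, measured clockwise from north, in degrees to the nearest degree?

230°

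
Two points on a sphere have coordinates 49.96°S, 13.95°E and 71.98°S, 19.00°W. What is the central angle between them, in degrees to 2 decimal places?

With latitudes φ₁ = -49.960°, φ₂ = -71.980° and longitude difference Δλ = -32.950°:
cos c = sin φ₁ sin φ₂ + cos φ₁ cos φ₂ cos Δλ = (-0.7656)(-0.9509) + (0.6433)(0.3093)(0.8391) = 0.89504,
so c = arccos(0.89504) = 0.46227 rad.
So the angular separation is 26.49°.

26.49°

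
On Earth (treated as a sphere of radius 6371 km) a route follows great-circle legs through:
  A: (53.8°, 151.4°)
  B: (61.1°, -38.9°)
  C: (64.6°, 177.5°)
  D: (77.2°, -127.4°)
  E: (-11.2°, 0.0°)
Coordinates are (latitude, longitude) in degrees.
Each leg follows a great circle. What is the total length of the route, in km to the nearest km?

27318 km

Leg A→B: central angle 1.1311 rad, distance 7206.4 km.
Leg B→C: central angle 0.8970 rad, distance 5714.6 km.
Leg C→D: central angle 0.3618 rad, distance 2305.1 km.
Leg D→E: central angle 1.8980 rad, distance 12092.2 km.
Total: 7206.4 + 5714.6 + 2305.1 + 12092.2 ≈ 27318 km.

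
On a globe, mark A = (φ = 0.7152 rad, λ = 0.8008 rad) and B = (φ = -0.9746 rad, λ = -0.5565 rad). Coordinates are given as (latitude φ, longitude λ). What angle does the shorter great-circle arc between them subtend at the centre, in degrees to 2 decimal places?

116.92°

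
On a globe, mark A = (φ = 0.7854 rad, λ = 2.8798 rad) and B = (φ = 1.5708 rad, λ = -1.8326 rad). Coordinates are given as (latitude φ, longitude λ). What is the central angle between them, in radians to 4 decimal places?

0.7854 rad

With latitudes φ₁ = 45.000°, φ₂ = 90.000° and longitude difference Δλ = 89.999°:
Haversine: a = sin²(Δφ/2) + cos φ₁ cos φ₂ sin²(Δλ/2) = 0.1464 + (0.7071)(-0.0000)(0.5000) = 0.14645.
Central angle c = 2·arcsin(√a) = 0.78540 rad.
So the angular separation is 0.7854 rad.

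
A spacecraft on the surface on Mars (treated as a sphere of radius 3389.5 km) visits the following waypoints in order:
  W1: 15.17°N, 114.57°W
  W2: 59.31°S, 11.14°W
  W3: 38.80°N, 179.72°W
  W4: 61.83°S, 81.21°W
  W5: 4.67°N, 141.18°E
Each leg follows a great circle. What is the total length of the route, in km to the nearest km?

30184 km

Leg W1→W2: central angle 1.9171 rad, distance 6498.1 km.
Leg W2→W3: central angle 2.7618 rad, distance 9361.1 km.
Leg W3→W4: central angle 2.2229 rad, distance 7534.4 km.
Leg W4→W5: central angle 2.0035 rad, distance 6790.7 km.
Total: 6498.1 + 9361.1 + 7534.4 + 6790.7 ≈ 30184 km.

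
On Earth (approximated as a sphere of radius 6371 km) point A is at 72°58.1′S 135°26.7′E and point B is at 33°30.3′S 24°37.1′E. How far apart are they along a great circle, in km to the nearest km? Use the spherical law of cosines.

7098 km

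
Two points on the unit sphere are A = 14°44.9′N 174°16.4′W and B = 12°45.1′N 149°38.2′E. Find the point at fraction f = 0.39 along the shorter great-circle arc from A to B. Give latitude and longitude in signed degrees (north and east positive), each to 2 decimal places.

Central angle δ = 0.6122 rad. Interpolating on the sphere with fraction f = 0.39:
P = [sin((1−f)δ)·A + sin(fδ)·B] / sin δ = 0.6348·A + 0.4115·B in Cartesian coordinates,
giving P = (-0.9572, 0.1416, 0.2524), i.e. latitude 14.62°, longitude 171.58°.

14.62°, 171.58°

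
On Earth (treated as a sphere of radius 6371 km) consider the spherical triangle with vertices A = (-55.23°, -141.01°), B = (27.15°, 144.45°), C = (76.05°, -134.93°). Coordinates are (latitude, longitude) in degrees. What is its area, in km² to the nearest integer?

68849368 km²

Side lengths (central angles): a = 1.0726, b = 2.2923, c = 1.8127 rad; semiperimeter s = 2.5888.
By l'Huilier's theorem, tan(E/4) = √[tan(s/2) tan((s−a)/2) tan((s−b)/2) tan((s−c)/2)], giving spherical excess E = 1.6962 rad.
Area = E·R² = 1.6962 × (6371)² ≈ 68849368 km².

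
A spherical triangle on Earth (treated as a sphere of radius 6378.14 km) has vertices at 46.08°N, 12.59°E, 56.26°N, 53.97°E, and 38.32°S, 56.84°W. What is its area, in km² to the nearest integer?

2335624 km²

Side lengths (central angles): a = 2.3056, b = 1.8291, c = 0.4777 rad; semiperimeter s = 2.3062.
By l'Huilier's theorem, tan(E/4) = √[tan(s/2) tan((s−a)/2) tan((s−b)/2) tan((s−c)/2)], giving spherical excess E = 0.0574 rad.
Area = E·R² = 0.0574 × (6378.14)² ≈ 2335624 km².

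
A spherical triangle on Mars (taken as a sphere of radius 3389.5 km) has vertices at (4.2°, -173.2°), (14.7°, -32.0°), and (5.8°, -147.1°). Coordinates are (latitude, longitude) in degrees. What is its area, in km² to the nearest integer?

3309325 km²

Side lengths (central angles): a = 1.9634, b = 0.4546, c = 2.3938 rad; semiperimeter s = 2.4059.
By l'Huilier's theorem, tan(E/4) = √[tan(s/2) tan((s−a)/2) tan((s−b)/2) tan((s−c)/2)], giving spherical excess E = 0.2881 rad.
Area = E·R² = 0.2881 × (3389.5)² ≈ 3309325 km².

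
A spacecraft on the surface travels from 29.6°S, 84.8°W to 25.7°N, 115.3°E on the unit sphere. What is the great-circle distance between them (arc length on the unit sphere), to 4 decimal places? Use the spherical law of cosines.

2.8239

In radians: φ₁ = -0.5166, φ₂ = 0.4485, Δλ = -159.900° = -2.7908 rad.
cos c = sin φ₁ sin φ₂ + cos φ₁ cos φ₂ cos Δλ = (-0.4939)(0.4337) + (0.8695)(0.9011)(-0.9391) = -0.94997,
so c = arccos(-0.94997) = 2.82392 rad.
On the unit sphere the arc length equals the central angle: 2.8239.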